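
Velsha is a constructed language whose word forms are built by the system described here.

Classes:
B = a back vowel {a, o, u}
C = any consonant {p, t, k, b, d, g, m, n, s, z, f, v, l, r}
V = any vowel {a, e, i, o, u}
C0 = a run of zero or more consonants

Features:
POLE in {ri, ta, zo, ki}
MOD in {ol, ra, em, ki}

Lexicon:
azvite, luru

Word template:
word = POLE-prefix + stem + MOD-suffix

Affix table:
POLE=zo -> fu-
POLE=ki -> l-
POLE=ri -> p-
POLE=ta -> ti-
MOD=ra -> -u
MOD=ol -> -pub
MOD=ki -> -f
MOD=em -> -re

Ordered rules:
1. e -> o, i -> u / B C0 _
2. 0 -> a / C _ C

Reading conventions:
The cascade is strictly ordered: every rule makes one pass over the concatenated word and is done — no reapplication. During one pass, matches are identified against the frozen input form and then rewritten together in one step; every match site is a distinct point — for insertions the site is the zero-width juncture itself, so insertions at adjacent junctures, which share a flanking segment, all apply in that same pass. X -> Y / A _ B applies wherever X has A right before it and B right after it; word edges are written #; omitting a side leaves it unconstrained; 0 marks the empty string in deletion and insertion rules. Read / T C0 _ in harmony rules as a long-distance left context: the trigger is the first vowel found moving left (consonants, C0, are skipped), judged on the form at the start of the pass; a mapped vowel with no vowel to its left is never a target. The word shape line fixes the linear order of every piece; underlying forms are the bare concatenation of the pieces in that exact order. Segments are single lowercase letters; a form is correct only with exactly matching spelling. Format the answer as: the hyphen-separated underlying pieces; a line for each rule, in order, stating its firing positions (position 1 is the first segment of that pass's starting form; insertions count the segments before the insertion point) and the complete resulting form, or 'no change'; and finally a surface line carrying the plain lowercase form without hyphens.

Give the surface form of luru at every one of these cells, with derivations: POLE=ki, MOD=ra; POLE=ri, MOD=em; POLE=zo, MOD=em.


cell POLE=ki, MOD=ra:
underlying: l-luru-u
1. e -> o, i -> u / B C0 _: no change
2. 0 -> a / C _ C: inserts after position(s) 1: laluruu
surface: laluruu

cell POLE=ri, MOD=em:
underlying: p-luru-re
1. e -> o, i -> u / B C0 _: fires at position(s) 7: plururo
2. 0 -> a / C _ C: inserts after position(s) 1: palururo
surface: palururo

cell POLE=zo, MOD=em:
underlying: fu-luru-re
1. e -> o, i -> u / B C0 _: fires at position(s) 8: fulururo
2. 0 -> a / C _ C: no change
surface: fulururo


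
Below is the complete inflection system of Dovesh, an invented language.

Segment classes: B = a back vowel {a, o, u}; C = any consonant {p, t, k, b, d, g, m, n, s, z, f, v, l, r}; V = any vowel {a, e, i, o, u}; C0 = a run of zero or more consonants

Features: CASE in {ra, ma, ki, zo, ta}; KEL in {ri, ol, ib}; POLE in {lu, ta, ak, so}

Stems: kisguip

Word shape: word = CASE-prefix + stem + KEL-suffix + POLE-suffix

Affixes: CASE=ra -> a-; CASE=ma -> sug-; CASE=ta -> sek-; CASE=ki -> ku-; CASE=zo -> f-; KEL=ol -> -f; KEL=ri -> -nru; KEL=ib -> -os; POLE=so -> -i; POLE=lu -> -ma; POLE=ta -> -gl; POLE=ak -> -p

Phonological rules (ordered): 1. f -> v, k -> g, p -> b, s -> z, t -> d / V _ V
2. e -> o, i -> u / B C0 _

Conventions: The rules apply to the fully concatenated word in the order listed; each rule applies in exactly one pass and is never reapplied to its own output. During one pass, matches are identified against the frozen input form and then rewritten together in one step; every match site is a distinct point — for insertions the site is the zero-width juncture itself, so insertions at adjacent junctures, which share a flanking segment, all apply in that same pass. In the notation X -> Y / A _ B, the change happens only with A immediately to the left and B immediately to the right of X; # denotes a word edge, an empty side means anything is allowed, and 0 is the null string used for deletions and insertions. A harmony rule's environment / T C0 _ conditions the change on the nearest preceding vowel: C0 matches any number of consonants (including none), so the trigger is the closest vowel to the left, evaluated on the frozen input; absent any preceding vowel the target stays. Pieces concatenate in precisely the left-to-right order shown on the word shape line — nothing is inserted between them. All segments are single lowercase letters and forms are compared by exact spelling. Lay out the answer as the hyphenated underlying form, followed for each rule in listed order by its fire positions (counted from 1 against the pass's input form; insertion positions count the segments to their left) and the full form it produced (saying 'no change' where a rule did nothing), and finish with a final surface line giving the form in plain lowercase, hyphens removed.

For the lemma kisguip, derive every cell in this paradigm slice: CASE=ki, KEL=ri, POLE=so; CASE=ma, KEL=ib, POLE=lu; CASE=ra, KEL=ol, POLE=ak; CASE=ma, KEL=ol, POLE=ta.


cell CASE=ki, KEL=ri, POLE=so:
underlying: ku-kisguip-nru-i
1. f -> v, k -> g, p -> b, s -> z, t -> d / V _ V: fires at position(s) 3: kugisguipnrui
2. e -> o, i -> u / B C0 _: fires at position(s) 4, 8, 13: kugusguupnruu
surface: kugusguupnruu

cell CASE=ma, KEL=ib, POLE=lu:
underlying: sug-kisguip-os-ma
1. f -> v, k -> g, p -> b, s -> z, t -> d / V _ V: fires at position(s) 10: sugkisguibosma
2. e -> o, i -> u / B C0 _: fires at position(s) 5, 9: sugkusguubosma
surface: sugkusguubosma

cell CASE=ra, KEL=ol, POLE=ak:
underlying: a-kisguip-f-p
1. f -> v, k -> g, p -> b, s -> z, t -> d / V _ V: fires at position(s) 2: agisguipfp
2. e -> o, i -> u / B C0 _: fires at position(s) 3, 7: agusguupfp
surface: agusguupfp

cell CASE=ma, KEL=ol, POLE=ta:
underlying: sug-kisguip-f-gl
1. f -> v, k -> g, p -> b, s -> z, t -> d / V _ V: no change
2. e -> o, i -> u / B C0 _: fires at position(s) 5, 9: sugkusguupfgl
surface: sugkusguupfgl


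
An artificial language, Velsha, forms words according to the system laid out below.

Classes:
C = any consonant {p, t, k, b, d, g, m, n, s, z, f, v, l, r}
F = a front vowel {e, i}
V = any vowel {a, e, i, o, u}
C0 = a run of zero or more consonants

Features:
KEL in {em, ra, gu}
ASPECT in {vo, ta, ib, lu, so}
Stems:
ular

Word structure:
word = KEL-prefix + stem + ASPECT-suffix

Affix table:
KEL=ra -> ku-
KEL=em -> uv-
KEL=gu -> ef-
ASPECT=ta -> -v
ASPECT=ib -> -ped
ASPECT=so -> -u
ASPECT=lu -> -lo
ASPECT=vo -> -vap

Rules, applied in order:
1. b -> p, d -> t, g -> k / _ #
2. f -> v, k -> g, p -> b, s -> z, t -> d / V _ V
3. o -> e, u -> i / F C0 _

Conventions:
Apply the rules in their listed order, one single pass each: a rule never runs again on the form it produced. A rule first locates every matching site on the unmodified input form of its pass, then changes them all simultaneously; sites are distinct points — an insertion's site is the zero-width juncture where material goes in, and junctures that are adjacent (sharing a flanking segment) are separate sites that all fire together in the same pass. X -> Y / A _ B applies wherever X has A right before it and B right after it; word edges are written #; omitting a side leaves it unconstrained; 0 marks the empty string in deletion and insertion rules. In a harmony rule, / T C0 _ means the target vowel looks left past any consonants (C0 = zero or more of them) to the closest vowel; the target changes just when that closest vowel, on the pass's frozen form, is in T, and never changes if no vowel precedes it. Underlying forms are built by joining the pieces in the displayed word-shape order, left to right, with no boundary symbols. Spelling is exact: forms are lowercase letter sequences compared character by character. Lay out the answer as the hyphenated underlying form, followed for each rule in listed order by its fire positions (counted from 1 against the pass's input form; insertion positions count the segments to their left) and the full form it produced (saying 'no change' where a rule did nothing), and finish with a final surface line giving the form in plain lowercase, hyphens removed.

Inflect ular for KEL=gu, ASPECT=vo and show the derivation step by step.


underlying: ef-ular-vap
1. b -> p, d -> t, g -> k / _ #: no change
2. f -> v, k -> g, p -> b, s -> z, t -> d / V _ V: fires at position(s) 2: evularvap
3. o -> e, u -> i / F C0 _: fires at position(s) 3: evilarvap
surface: evilarvap


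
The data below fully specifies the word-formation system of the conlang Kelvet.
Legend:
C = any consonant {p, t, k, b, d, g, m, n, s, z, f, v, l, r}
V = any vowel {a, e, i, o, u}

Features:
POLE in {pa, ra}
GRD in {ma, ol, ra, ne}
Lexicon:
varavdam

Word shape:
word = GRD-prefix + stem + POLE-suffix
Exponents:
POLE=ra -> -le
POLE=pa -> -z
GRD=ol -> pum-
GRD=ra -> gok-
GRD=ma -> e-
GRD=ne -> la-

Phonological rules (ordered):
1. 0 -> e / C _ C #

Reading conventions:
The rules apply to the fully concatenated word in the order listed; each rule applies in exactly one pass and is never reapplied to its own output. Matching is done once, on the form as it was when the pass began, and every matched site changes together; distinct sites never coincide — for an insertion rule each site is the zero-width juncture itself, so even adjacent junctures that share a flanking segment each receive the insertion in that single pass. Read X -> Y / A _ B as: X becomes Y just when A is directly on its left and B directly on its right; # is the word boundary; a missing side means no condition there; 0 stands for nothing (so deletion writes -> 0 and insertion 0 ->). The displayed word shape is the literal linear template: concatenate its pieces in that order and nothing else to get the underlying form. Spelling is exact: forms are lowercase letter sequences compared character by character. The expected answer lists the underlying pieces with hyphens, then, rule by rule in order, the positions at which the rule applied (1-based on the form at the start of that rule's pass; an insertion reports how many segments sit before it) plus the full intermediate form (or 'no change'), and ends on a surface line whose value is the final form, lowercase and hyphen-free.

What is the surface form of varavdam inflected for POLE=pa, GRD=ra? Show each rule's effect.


underlying: gok-varavdam-z
1. 0 -> e / C _ C #: inserts after position(s) 11: gokvaravdamez
surface: gokvaravdamez


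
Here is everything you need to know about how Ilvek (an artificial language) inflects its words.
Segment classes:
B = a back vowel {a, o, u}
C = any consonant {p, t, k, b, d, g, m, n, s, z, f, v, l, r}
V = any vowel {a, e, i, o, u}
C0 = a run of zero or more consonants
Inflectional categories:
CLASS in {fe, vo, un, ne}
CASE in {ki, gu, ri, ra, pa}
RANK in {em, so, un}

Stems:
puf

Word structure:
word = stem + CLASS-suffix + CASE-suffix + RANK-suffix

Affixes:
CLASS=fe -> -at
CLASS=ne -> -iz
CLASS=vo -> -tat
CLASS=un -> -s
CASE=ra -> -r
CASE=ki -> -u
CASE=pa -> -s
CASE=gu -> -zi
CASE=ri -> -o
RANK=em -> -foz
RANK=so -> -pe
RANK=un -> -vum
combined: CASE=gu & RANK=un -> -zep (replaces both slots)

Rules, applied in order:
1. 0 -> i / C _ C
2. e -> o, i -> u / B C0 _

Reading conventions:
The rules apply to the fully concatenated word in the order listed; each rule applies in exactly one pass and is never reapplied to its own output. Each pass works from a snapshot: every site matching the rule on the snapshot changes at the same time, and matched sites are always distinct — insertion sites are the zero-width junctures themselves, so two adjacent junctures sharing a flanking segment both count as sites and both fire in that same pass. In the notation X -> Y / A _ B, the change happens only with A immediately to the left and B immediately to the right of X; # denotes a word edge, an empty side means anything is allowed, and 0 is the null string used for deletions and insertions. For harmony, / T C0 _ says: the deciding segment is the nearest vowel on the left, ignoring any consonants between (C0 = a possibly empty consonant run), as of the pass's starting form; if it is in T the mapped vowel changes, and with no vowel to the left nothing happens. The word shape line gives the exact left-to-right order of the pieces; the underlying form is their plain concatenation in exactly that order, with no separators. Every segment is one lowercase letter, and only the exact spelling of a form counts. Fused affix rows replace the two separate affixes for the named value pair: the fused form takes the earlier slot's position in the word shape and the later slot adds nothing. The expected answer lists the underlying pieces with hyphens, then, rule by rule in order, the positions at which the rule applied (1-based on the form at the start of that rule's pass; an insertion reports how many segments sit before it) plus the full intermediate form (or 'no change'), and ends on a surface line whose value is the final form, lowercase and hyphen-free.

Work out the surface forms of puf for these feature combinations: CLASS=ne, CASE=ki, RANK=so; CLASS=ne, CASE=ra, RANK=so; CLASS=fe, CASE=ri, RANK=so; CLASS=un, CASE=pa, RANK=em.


cell CLASS=ne, CASE=ki, RANK=so:
underlying: puf-iz-u-pe
1. 0 -> i / C _ C: no change
2. e -> o, i -> u / B C0 _: fires at position(s) 4, 8: pufuzupo
surface: pufuzupo

cell CLASS=ne, CASE=ra, RANK=so:
underlying: puf-iz-r-pe
1. 0 -> i / C _ C: inserts after position(s) 5, 6: pufiziripe
2. e -> o, i -> u / B C0 _: fires at position(s) 4: pufuziripe
surface: pufuziripe

cell CLASS=fe, CASE=ri, RANK=so:
underlying: puf-at-o-pe
1. 0 -> i / C _ C: no change
2. e -> o, i -> u / B C0 _: fires at position(s) 8: pufatopo
surface: pufatopo

cell CLASS=un, CASE=pa, RANK=em:
underlying: puf-s-s-foz
1. 0 -> i / C _ C: inserts after position(s) 3, 4, 5: pufisisifoz
2. e -> o, i -> u / B C0 _: fires at position(s) 4: pufusisifoz
surface: pufusisifoz


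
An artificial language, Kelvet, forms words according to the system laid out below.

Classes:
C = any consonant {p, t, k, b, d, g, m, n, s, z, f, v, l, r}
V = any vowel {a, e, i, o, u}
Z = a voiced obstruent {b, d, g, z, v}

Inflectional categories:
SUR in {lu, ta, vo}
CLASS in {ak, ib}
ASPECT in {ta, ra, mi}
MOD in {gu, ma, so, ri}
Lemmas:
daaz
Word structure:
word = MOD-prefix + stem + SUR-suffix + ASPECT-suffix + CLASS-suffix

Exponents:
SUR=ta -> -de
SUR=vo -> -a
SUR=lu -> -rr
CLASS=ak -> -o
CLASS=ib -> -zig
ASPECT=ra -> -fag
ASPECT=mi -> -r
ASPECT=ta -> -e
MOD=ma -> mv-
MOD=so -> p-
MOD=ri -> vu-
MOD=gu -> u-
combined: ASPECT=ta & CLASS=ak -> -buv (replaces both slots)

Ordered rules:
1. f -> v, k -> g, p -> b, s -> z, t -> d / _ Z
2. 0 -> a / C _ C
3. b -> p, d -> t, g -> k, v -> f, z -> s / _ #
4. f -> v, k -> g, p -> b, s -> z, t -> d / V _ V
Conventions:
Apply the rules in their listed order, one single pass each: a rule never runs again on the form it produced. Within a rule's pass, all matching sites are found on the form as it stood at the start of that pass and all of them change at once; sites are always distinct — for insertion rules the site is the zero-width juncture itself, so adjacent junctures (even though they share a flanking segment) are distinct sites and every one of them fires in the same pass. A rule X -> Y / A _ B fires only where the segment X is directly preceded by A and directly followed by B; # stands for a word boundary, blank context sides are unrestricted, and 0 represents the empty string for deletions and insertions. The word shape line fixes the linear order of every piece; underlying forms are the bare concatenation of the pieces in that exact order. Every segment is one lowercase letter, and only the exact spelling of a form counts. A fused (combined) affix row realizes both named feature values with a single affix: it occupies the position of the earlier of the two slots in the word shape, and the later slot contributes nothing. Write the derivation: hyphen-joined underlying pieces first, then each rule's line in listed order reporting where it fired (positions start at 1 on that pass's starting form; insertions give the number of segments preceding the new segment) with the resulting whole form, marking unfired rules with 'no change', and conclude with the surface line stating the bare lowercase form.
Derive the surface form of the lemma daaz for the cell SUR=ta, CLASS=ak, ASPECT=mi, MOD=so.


underlying: p-daaz-de-r-o
1. f -> v, k -> g, p -> b, s -> z, t -> d / _ Z: fires at position(s) 1: bdaazdero
2. 0 -> a / C _ C: inserts after position(s) 1, 5: badaazadero
3. b -> p, d -> t, g -> k, v -> f, z -> s / _ #: no change
4. f -> v, k -> g, p -> b, s -> z, t -> d / V _ V: no change
surface: badaazadero


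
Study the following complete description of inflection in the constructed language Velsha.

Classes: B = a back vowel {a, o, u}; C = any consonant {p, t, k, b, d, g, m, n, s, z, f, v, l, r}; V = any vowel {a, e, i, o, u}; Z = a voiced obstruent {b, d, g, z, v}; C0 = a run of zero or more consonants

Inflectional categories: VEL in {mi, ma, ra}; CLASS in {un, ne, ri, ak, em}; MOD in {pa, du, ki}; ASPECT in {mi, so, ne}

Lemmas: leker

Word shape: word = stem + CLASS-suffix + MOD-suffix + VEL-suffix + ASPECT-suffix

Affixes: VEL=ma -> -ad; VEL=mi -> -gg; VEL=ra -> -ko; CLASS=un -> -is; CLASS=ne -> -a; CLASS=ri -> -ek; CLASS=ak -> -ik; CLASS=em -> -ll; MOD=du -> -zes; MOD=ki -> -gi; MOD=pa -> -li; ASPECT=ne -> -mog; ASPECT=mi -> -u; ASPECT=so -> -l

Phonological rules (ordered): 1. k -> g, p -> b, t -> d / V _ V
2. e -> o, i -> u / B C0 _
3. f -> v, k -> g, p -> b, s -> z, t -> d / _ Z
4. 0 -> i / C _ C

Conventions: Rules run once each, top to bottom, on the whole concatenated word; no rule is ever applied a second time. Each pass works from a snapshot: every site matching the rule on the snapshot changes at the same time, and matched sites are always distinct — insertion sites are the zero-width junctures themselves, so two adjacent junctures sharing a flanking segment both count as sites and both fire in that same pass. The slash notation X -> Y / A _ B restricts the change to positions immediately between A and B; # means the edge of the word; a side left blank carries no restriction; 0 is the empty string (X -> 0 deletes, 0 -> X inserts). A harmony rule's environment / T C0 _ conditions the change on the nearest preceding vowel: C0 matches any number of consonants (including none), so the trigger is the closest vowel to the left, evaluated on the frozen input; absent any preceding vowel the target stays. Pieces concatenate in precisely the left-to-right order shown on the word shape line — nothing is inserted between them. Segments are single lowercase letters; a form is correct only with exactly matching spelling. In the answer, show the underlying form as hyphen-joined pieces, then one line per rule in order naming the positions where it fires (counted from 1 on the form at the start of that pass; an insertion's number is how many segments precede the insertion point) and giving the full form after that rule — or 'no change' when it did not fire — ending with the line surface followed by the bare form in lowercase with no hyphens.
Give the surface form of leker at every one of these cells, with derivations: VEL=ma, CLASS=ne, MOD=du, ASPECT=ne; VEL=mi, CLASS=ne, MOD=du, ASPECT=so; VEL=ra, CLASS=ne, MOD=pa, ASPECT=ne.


cell VEL=ma, CLASS=ne, MOD=du, ASPECT=ne:
underlying: leker-a-zes-ad-mog
1. k -> g, p -> b, t -> d / V _ V: fires at position(s) 3: legerazesadmog
2. e -> o, i -> u / B C0 _: fires at position(s) 8: legerazosadmog
3. f -> v, k -> g, p -> b, s -> z, t -> d / _ Z: no change
4. 0 -> i / C _ C: inserts after position(s) 11: legerazosadimog
surface: legerazosadimog

cell VEL=mi, CLASS=ne, MOD=du, ASPECT=so:
underlying: leker-a-zes-gg-l
1. k -> g, p -> b, t -> d / V _ V: fires at position(s) 3: legerazesggl
2. e -> o, i -> u / B C0 _: fires at position(s) 8: legerazosggl
3. f -> v, k -> g, p -> b, s -> z, t -> d / _ Z: fires at position(s) 9: legerazozggl
4. 0 -> i / C _ C: inserts after position(s) 9, 10, 11: legerazozigigil
surface: legerazozigigil

cell VEL=ra, CLASS=ne, MOD=pa, ASPECT=ne:
underlying: leker-a-li-ko-mog
1. k -> g, p -> b, t -> d / V _ V: fires at position(s) 3, 9: legeraligomog
2. e -> o, i -> u / B C0 _: fires at position(s) 8: legeralugomog
3. f -> v, k -> g, p -> b, s -> z, t -> d / _ Z: no change
4. 0 -> i / C _ C: no change
surface: legeralugomog


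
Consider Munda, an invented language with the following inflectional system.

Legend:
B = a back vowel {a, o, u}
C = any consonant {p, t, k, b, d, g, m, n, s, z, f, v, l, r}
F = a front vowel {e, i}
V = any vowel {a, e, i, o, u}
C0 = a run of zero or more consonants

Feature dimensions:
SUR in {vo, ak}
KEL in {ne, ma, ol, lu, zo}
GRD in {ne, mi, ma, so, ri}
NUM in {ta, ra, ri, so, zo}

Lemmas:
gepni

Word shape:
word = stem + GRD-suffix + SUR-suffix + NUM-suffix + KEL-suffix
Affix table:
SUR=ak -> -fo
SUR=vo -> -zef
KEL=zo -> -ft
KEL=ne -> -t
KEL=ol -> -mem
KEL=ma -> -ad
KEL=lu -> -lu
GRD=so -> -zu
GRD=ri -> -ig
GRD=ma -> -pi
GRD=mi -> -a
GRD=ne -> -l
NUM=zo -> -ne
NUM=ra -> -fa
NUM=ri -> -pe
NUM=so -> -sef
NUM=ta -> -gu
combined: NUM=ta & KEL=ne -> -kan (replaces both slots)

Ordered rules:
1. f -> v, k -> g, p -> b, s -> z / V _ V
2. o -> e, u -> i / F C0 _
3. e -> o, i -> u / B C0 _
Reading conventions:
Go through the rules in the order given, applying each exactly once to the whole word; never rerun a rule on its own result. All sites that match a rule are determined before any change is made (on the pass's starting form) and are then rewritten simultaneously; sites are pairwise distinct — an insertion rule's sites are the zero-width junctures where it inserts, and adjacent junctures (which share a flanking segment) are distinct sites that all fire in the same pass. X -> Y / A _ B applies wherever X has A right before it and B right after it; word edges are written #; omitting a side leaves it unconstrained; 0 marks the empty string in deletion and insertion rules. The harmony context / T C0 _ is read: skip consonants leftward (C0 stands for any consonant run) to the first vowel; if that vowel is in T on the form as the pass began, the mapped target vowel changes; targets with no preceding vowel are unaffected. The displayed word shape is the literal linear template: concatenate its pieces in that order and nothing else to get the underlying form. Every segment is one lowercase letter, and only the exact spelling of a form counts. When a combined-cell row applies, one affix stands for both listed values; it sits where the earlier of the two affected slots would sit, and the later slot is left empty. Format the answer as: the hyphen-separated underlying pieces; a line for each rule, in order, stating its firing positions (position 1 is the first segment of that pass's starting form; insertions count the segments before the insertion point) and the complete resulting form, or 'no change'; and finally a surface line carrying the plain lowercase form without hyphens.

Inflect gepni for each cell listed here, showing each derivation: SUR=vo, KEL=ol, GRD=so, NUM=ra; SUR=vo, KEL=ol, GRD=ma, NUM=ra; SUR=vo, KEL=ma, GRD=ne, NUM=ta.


cell SUR=vo, KEL=ol, GRD=so, NUM=ra:
underlying: gepni-zu-zef-fa-mem
1. f -> v, k -> g, p -> b, s -> z / V _ V: no change
2. o -> e, u -> i / F C0 _: fires at position(s) 7: gepnizizeffamem
3. e -> o, i -> u / B C0 _: fires at position(s) 14: gepnizizeffamom
surface: gepnizizeffamom

cell SUR=vo, KEL=ol, GRD=ma, NUM=ra:
underlying: gepni-pi-zef-fa-mem
1. f -> v, k -> g, p -> b, s -> z / V _ V: fires at position(s) 6: gepnibizeffamem
2. o -> e, u -> i / F C0 _: no change
3. e -> o, i -> u / B C0 _: fires at position(s) 14: gepnibizeffamom
surface: gepnibizeffamom

cell SUR=vo, KEL=ma, GRD=ne, NUM=ta:
underlying: gepni-l-zef-gu-ad
1. f -> v, k -> g, p -> b, s -> z / V _ V: no change
2. o -> e, u -> i / F C0 _: fires at position(s) 11: gepnilzefgiad
3. e -> o, i -> u / B C0 _: no change
surface: gepnilzefgiad


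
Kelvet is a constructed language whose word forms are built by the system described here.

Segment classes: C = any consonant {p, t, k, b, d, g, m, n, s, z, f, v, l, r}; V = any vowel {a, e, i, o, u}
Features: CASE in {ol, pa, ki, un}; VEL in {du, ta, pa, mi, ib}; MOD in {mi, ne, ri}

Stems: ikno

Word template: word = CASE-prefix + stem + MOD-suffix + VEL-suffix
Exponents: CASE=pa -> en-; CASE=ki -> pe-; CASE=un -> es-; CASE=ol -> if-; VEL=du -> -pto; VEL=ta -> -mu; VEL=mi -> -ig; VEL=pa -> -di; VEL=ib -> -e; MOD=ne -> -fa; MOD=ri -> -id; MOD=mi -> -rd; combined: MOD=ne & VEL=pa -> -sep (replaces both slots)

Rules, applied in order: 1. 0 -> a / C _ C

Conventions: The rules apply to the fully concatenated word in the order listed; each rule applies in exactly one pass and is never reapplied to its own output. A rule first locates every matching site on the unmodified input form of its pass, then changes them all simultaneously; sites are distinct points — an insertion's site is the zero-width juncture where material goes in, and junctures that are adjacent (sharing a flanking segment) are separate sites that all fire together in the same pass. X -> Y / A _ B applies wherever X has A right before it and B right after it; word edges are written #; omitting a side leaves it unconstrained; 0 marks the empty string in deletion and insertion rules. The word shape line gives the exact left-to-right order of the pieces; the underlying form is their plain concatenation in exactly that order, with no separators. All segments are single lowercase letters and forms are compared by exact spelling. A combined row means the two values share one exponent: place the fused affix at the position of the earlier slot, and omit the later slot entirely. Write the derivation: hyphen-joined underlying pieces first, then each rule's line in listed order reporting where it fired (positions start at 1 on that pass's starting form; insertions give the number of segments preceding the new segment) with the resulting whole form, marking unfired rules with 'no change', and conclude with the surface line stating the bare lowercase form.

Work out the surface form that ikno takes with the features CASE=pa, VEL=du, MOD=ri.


underlying: en-ikno-id-pto
1. 0 -> a / C _ C: inserts after position(s) 4, 8, 9: enikanoidapato
surface: enikanoidapato


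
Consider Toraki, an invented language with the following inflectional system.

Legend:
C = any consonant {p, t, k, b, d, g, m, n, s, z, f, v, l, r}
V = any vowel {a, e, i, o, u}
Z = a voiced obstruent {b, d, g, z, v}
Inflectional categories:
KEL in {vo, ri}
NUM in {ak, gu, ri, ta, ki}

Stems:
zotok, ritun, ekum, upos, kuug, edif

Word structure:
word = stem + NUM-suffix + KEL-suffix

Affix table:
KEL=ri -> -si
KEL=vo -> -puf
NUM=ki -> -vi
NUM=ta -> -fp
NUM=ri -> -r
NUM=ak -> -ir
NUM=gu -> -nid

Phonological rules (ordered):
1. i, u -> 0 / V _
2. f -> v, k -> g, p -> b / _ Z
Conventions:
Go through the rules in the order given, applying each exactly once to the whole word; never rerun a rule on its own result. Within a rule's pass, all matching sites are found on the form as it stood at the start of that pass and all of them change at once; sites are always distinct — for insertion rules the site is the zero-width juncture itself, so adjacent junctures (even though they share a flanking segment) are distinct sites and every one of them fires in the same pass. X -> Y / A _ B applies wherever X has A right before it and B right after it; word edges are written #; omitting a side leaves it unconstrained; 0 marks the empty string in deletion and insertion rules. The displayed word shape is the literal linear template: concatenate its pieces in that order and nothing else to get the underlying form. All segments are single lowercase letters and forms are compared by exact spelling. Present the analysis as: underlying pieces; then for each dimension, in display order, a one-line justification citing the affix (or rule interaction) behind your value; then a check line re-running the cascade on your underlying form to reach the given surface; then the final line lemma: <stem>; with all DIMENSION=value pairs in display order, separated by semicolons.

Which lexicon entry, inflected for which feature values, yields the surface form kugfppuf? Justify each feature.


underlying: kuug-fp-puf
KEL=vo - signalled by the affix -puf
NUM=ta - signalled by the affix -fp
check: kuugfppuf -> kugfppuf -> kugfppuf
lemma: kuug; KEL=vo; NUM=ta


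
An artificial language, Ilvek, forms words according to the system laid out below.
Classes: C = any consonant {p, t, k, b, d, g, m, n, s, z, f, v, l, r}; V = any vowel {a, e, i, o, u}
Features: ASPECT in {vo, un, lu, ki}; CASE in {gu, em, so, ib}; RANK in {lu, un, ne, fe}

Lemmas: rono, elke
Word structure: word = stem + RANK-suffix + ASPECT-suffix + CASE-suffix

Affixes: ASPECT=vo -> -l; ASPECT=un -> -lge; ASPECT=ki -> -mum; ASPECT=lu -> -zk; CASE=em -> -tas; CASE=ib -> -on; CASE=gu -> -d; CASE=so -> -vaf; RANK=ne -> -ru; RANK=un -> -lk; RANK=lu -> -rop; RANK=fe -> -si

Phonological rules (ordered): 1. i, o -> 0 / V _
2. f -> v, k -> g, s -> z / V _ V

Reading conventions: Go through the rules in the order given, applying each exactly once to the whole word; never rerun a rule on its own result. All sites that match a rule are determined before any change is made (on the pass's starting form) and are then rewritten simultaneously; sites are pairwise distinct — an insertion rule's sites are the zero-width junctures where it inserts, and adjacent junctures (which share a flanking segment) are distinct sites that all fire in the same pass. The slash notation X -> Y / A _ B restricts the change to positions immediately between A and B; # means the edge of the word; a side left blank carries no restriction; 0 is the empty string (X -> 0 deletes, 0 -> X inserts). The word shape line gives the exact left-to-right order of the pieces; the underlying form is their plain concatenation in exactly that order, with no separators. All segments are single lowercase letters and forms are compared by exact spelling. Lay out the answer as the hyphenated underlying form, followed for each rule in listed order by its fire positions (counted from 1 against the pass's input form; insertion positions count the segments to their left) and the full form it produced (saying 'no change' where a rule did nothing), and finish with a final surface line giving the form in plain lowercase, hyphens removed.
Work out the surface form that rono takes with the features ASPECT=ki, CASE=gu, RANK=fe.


underlying: rono-si-mum-d
1. i, o -> 0 / V _: no change
2. f -> v, k -> g, s -> z / V _ V: fires at position(s) 5: ronozimumd
surface: ronozimumd


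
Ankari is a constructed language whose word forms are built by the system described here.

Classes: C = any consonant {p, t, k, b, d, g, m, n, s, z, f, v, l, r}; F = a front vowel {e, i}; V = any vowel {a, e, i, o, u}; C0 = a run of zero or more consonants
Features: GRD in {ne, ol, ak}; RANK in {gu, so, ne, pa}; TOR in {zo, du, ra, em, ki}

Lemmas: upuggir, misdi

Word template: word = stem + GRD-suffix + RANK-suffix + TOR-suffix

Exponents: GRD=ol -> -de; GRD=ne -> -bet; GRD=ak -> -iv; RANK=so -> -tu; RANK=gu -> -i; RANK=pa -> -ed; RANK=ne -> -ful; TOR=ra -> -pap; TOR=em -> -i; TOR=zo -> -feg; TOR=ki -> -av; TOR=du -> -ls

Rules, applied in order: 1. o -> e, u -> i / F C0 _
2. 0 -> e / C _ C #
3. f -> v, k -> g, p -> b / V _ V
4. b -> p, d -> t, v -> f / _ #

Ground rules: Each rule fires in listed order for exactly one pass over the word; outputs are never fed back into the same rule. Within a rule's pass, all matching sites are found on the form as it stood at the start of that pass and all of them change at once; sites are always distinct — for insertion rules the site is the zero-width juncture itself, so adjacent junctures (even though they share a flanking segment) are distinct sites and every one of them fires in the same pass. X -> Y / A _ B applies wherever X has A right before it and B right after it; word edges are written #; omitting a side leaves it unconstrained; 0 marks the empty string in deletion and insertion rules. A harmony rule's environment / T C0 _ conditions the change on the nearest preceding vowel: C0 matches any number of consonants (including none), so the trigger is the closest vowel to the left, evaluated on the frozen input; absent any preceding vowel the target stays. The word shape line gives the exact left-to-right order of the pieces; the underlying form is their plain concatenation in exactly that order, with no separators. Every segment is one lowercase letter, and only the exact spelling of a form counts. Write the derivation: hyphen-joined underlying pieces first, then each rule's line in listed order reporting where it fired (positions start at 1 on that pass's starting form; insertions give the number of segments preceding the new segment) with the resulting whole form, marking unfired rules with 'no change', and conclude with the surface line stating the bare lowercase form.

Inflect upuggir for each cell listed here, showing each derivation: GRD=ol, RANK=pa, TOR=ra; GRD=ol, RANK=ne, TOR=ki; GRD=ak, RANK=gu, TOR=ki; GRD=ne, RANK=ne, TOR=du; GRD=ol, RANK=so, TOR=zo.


cell GRD=ol, RANK=pa, TOR=ra:
underlying: upuggir-de-ed-pap
1. o -> e, u -> i / F C0 _: no change
2. 0 -> e / C _ C #: no change
3. f -> v, k -> g, p -> b / V _ V: fires at position(s) 2: ubuggirdeedpap
4. b -> p, d -> t, v -> f / _ #: no change
surface: ubuggirdeedpap

cell GRD=ol, RANK=ne, TOR=ki:
underlying: upuggir-de-ful-av
1. o -> e, u -> i / F C0 _: fires at position(s) 11: upuggirdefilav
2. 0 -> e / C _ C #: no change
3. f -> v, k -> g, p -> b / V _ V: fires at position(s) 2, 10: ubuggirdevilav
4. b -> p, d -> t, v -> f / _ #: fires at position(s) 14: ubuggirdevilaf
surface: ubuggirdevilaf

cell GRD=ak, RANK=gu, TOR=ki:
underlying: upuggir-iv-i-av
1. o -> e, u -> i / F C0 _: no change
2. 0 -> e / C _ C #: no change
3. f -> v, k -> g, p -> b / V _ V: fires at position(s) 2: ubuggiriviav
4. b -> p, d -> t, v -> f / _ #: fires at position(s) 12: ubuggiriviaf
surface: ubuggiriviaf

cell GRD=ne, RANK=ne, TOR=du:
underlying: upuggir-bet-ful-ls
1. o -> e, u -> i / F C0 _: fires at position(s) 12: upuggirbetfills
2. 0 -> e / C _ C #: inserts after position(s) 14: upuggirbetfilles
3. f -> v, k -> g, p -> b / V _ V: fires at position(s) 2: ubuggirbetfilles
4. b -> p, d -> t, v -> f / _ #: no change
surface: ubuggirbetfilles

cell GRD=ol, RANK=so, TOR=zo:
underlying: upuggir-de-tu-feg
1. o -> e, u -> i / F C0 _: fires at position(s) 11: upuggirdetifeg
2. 0 -> e / C _ C #: no change
3. f -> v, k -> g, p -> b / V _ V: fires at position(s) 2, 12: ubuggirdetiveg
4. b -> p, d -> t, v -> f / _ #: no change
surface: ubuggirdetiveg


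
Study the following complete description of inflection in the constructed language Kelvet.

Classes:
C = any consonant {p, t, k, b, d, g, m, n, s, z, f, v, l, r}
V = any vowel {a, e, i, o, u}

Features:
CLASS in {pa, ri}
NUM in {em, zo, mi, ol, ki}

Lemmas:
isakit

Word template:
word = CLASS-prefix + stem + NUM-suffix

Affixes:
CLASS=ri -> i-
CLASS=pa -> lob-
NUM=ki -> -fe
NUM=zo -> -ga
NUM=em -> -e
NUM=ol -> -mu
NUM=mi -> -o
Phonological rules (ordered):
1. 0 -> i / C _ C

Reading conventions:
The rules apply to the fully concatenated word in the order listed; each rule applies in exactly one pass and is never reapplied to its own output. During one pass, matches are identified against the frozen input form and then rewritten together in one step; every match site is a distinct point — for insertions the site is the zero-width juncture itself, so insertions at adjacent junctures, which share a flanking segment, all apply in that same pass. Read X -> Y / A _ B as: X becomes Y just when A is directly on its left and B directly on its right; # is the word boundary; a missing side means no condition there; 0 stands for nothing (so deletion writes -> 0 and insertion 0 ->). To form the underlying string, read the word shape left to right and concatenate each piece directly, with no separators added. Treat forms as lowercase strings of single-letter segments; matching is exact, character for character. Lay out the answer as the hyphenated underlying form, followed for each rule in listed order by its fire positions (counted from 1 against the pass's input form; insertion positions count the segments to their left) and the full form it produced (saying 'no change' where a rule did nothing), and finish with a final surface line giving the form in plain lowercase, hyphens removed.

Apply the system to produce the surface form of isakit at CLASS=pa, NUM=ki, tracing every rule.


underlying: lob-isakit-fe
1. 0 -> i / C _ C: inserts after position(s) 9: lobisakitife
surface: lobisakitife


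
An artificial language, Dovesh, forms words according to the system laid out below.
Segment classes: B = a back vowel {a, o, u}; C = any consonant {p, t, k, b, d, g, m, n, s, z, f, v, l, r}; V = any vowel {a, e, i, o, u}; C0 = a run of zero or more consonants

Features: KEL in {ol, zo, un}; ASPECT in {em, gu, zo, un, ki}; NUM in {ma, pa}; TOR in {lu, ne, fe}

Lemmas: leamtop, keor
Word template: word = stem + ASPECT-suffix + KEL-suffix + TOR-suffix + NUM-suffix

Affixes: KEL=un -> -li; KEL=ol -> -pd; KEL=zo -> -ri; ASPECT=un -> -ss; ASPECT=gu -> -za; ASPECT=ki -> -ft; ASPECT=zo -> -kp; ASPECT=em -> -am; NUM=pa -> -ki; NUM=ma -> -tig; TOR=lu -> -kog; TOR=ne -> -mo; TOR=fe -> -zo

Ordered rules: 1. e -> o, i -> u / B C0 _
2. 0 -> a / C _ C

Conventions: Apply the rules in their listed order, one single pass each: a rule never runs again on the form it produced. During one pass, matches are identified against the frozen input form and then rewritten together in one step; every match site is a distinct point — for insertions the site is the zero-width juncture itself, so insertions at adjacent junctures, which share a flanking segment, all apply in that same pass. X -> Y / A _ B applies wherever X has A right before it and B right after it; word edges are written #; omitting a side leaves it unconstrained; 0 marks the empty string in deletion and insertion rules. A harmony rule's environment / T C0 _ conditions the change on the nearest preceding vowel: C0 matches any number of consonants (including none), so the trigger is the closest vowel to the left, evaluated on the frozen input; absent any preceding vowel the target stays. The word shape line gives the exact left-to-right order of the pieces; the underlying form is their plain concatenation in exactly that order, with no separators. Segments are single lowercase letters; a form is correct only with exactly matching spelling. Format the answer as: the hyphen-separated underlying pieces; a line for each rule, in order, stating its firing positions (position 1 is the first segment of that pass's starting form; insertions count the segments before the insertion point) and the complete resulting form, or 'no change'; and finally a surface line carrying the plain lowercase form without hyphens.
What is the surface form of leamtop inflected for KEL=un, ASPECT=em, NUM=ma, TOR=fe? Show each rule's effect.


underlying: leamtop-am-li-zo-tig
1. e -> o, i -> u / B C0 _: fires at position(s) 11, 15: leamtopamluzotug
2. 0 -> a / C _ C: inserts after position(s) 4, 9: leamatopamaluzotug
surface: leamatopamaluzotug


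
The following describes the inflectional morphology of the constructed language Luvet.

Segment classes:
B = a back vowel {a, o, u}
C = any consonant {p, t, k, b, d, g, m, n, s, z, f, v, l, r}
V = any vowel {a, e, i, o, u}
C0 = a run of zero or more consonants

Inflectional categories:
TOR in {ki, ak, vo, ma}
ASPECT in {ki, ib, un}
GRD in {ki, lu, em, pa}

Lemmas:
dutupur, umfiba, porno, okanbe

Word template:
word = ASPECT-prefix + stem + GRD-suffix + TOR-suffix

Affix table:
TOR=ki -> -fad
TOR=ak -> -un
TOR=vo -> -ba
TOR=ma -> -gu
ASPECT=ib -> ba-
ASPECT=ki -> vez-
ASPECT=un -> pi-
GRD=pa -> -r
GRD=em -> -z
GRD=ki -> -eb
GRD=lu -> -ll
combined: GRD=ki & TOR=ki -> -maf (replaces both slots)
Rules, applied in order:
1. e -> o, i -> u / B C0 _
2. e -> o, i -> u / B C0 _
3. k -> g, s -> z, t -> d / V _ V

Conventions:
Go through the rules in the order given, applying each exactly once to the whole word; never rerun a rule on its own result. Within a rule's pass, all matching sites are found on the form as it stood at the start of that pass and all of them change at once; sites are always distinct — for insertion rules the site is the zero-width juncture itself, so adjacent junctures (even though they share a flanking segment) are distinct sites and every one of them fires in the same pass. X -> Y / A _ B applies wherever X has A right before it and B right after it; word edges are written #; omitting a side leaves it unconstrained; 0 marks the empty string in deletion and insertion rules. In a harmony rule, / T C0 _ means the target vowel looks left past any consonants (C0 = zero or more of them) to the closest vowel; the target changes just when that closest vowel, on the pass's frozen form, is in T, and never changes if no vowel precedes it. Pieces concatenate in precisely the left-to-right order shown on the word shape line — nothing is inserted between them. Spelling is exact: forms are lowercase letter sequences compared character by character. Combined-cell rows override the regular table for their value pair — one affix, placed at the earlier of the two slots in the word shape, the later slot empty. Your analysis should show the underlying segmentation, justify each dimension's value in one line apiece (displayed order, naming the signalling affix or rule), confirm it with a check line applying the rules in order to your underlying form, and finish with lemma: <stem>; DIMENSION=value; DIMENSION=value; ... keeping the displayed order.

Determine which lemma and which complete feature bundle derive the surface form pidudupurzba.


underlying: pi-dutupur-z-ba
TOR=vo - signalled by the affix -ba
ASPECT=un - signalled by the affix pi-
GRD=em - signalled by the affix -z
check: pidutupurzba -> pidutupurzba -> pidutupurzba -> pidudupurzba
lemma: dutupur; TOR=vo; ASPECT=un; GRD=em
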